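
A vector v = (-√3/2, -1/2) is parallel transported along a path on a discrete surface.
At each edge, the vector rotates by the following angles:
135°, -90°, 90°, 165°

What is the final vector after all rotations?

Total rotation: 135° + (-90°) + 90° + 165° = 300° ≡ -60° (mod 360°). Final vector: (-0.8660, 0.5000)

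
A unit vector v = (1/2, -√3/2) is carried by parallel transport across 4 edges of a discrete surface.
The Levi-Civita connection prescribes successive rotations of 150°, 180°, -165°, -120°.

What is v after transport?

Total rotation: 150° + 180° + (-165°) + (-120°) = 45°. Final vector: (0.9659, -0.2588)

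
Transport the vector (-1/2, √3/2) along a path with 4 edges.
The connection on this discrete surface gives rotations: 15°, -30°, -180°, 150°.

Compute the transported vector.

Total rotation: 15° + (-30°) + (-180°) + 150° = -45°. Final vector: (0.2588, 0.9659)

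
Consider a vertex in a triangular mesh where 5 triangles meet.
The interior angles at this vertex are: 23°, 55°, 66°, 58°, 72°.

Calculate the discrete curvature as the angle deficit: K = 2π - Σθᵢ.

Sum of angles = 274°. K = 360° - 274° = 86° = 43π/90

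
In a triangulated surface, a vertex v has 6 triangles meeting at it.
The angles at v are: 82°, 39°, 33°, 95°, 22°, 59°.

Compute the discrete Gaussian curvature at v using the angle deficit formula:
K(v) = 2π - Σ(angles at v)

Sum of angles = 330°. K = 360° - 330° = 30° = π/6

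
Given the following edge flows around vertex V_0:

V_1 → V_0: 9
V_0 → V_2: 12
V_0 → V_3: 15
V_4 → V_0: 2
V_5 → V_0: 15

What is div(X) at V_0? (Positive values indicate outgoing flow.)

Divergence = sum of outgoing flows = (-9) + 12 + 15 + (-2) + (-15) = 1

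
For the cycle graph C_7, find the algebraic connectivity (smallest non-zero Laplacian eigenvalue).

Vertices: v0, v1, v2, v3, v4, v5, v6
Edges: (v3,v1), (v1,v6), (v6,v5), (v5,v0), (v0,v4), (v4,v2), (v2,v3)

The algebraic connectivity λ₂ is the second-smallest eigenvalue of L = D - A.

The cycle graph C_n has Laplacian eigenvalues λ_k = 2 − 2cos(2πk/n), k = 0, 1, …, n−1. Here n = 7:
k=0: 2 − 2cos(0) = 0.0; k=1: 2 − 2cos(2π/7) = 0.753; k=2: 2 − 2cos(4π/7) = 2.445; k=3: 2 − 2cos(6π/7) = 3.8019; k=4: 2 − 2cos(8π/7) = 3.8019; k=5: 2 − 2cos(10π/7) = 2.445; k=6: 2 − 2cos(12π/7) = 0.753.
Laplacian eigenvalues: [0.0, 0.753, 0.753, 2.445, 2.445, 3.8019, 3.8019]. Algebraic connectivity (smallest non-zero eigenvalue) = 0.753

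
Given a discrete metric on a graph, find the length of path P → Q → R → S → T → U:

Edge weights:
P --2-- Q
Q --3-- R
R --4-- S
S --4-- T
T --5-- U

Arc length = 2 + 3 + 4 + 4 + 5 = 18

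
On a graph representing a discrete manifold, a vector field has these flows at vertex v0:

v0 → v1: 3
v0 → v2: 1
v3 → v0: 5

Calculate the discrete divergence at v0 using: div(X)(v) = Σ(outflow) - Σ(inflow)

Divergence = sum of outgoing flows = 3 + 1 + (-5) = -1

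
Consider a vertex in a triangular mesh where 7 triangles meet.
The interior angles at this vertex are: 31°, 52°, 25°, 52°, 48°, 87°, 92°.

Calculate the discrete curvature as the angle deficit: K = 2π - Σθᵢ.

Sum of angles = 387°. K = 360° - 387° = -27° = -3π/20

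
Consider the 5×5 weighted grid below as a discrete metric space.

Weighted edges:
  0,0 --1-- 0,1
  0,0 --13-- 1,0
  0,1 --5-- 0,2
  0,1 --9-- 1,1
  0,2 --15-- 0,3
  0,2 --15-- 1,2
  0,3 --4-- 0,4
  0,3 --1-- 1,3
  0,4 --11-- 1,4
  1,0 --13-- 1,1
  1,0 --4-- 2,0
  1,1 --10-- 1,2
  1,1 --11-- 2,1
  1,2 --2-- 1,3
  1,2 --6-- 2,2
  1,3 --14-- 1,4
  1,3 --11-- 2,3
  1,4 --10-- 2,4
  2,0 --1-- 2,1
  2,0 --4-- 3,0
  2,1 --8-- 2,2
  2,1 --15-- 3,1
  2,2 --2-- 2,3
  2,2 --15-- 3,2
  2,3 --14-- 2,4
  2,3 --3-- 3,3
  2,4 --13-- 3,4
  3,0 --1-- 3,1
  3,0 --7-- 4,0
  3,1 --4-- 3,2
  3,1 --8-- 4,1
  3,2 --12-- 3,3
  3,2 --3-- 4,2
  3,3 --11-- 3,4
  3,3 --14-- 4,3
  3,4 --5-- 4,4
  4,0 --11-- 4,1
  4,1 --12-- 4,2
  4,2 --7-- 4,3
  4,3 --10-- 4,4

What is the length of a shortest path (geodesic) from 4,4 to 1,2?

Shortest path: 4,4 → 3,4 → 3,3 → 2,3 → 2,2 → 1,2, total weight = 27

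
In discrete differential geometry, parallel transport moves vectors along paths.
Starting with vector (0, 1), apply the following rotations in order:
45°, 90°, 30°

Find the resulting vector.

Total rotation: 45° + 90° + 30° = 165°. Final vector: (-0.2588, -0.9659)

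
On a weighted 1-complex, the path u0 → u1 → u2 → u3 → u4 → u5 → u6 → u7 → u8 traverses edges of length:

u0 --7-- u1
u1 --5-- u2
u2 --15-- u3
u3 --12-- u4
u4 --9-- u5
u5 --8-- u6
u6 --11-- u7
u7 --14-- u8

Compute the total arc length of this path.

Arc length = 7 + 5 + 15 + 12 + 9 + 8 + 11 + 14 = 81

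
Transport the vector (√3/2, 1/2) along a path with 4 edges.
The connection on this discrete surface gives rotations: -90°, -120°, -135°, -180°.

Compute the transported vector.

Total rotation: (-90°) + (-120°) + (-135°) + (-180°) = -525° ≡ -165° (mod 360°). Final vector: (-0.7071, -0.7071)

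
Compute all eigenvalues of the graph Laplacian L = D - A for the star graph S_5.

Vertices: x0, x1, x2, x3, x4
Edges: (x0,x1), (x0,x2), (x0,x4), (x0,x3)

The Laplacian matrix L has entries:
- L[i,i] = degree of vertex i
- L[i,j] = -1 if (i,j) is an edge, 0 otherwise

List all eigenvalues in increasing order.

The star S_5 is the complete bipartite graph K_{1,4} (one hub of degree 4, 4 leaves of degree 1). The Laplacian spectrum of K_{p,q} is 0, p (multiplicity q−1), q (multiplicity p−1), p+q. With p = 1, q = 4: 0 once, 1 with multiplicity 3, and 5 once. (Check: trace L = sum of degrees = 8 = 3·1 + 5.)
Laplacian eigenvalues (increasing order): [0.0, 1.0, 1.0, 1.0, 5.0]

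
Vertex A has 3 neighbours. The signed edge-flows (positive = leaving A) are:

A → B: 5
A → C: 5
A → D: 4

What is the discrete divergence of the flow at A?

Divergence = sum of outgoing flows = 5 + 5 + 4 = 14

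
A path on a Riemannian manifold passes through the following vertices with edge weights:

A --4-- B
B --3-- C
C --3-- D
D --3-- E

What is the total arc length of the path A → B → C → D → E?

Arc length = 4 + 3 + 3 + 3 = 13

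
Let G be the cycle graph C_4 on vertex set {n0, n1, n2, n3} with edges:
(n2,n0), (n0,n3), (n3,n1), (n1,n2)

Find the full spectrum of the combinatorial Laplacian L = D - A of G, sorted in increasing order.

The cycle graph C_n has Laplacian eigenvalues λ_k = 2 − 2cos(2πk/n), k = 0, 1, …, n−1. Here n = 4:
k=0: 2 − 2cos(0) = 0.0; k=1: 2 − 2cos(π/2) = 2.0; k=2: 2 − 2cos(π) = 4.0; k=3: 2 − 2cos(3π/2) = 2.0.
Laplacian eigenvalues (increasing order): [0.0, 2.0, 2.0, 4.0]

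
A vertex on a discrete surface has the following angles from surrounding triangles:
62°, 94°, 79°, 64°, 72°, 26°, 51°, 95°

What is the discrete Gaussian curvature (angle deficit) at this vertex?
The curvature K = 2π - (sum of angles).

Sum of angles = 543°. K = 360° - 543° = -183° = -61π/60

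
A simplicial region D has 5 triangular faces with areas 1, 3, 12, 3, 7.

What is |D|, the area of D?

1 + 3 + 12 + 3 + 7 = 26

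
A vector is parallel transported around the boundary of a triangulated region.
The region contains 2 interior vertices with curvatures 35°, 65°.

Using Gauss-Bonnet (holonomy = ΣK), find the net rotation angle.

Holonomy = total enclosed curvature = 35° + 65° = 100°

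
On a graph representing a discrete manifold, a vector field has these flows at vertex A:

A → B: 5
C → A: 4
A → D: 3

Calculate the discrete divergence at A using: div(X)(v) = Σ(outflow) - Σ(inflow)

Divergence = sum of outgoing flows = 5 + (-4) + 3 = 4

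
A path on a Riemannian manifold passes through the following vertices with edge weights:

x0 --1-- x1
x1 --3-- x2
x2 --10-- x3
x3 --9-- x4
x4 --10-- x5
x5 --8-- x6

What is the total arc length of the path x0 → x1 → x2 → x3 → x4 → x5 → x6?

Arc length = 1 + 3 + 10 + 9 + 10 + 8 = 41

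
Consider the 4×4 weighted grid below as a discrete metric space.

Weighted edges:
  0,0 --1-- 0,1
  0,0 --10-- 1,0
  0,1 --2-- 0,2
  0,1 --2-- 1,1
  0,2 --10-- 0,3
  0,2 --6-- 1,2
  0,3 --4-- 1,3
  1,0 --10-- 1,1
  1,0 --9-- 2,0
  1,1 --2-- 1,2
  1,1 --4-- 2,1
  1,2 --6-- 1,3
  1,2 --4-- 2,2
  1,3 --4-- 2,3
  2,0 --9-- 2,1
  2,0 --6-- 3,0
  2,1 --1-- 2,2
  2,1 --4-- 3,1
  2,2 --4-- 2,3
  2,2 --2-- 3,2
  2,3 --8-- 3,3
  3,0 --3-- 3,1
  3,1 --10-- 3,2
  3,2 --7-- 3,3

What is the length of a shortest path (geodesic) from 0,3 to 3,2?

Shortest path: 0,3 → 1,3 → 2,3 → 2,2 → 3,2, total weight = 14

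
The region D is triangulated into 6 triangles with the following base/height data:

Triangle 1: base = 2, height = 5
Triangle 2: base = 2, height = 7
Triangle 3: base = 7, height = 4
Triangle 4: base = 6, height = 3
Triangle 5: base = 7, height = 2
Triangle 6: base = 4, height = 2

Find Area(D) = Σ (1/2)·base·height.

(1/2)×2×5 + (1/2)×2×7 + (1/2)×7×4 + (1/2)×6×3 + (1/2)×7×2 + (1/2)×4×2 = 46.0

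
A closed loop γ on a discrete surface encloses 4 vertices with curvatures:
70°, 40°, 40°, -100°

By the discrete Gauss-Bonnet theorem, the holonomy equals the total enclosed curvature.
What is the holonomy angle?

Holonomy = total enclosed curvature = 70° + 40° + 40° + (-100°) = 50°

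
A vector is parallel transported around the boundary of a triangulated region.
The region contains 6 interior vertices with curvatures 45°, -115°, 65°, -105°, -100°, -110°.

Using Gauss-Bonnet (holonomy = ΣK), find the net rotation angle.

Holonomy = total enclosed curvature = 45° + (-115°) + 65° + (-105°) + (-100°) + (-110°) = -320°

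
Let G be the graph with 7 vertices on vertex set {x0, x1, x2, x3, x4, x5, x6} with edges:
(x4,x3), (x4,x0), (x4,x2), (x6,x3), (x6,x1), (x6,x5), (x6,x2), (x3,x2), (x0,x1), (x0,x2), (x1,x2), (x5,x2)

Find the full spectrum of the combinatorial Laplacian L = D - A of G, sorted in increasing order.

Degrees: deg(x0) = 3, deg(x1) = 3, deg(x2) = 6, deg(x3) = 3, deg(x4) = 3, deg(x5) = 2, deg(x6) = 4.
L = D − A with rows/columns ordered (x0, x1, x2, x3, x4, x5, x6):
  [ 3, -1, -1,  0, -1,  0,  0]
  [-1,  3, -1,  0,  0,  0, -1]
  [-1, -1,  6, -1, -1, -1, -1]
  [ 0,  0, -1,  3, -1,  0, -1]
  [-1,  0, -1, -1,  3,  0,  0]
  [ 0,  0, -1,  0,  0,  2, -1]
  [ 0, -1, -1, -1,  0, -1,  4]
Characteristic polynomial: det(λI − L) = λ(λ² − 7λ + 9)(λ² − 7λ + 11)(λ − 3)(λ − 7).
Roots: λ = 0; (λ² − 7λ + 9) = 0 ⇒ λ = (7 ± √13)/2 ≈ 1.6972, 5.3028; (λ² − 7λ + 11) = 0 ⇒ λ = (7 ± √5)/2 ≈ 2.382, 4.618; (λ − 3) = 0 ⇒ λ = 3; (λ − 7) = 0 ⇒ λ = 7.
(Check: the roots sum (with multiplicity) to 24, matching trace L = Σdeg = 2·12 = 24.)
Laplacian eigenvalues (increasing order): [0.0, 1.6972, 2.382, 3.0, 4.618, 5.3028, 7.0]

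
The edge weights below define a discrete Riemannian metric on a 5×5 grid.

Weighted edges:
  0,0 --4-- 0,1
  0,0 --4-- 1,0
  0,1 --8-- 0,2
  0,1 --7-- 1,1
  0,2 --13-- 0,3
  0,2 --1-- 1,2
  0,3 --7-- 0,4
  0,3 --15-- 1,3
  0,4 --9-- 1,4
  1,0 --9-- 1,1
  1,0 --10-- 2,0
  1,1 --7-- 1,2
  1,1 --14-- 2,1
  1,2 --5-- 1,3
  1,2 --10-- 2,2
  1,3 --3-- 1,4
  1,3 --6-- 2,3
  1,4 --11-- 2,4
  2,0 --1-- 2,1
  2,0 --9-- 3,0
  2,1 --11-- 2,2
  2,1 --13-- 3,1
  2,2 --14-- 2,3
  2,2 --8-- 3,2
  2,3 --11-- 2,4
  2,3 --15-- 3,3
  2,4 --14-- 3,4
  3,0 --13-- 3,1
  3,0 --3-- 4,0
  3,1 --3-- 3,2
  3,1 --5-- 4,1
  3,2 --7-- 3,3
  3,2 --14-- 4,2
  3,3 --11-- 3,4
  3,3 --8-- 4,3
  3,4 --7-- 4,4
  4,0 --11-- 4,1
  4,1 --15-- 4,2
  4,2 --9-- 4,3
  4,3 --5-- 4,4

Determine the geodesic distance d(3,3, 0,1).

Shortest path: 3,3 → 3,2 → 2,2 → 1,2 → 0,2 → 0,1, total weight = 34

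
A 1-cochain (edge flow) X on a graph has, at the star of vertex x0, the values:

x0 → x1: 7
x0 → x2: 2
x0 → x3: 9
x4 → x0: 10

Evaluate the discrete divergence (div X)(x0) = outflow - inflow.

Divergence = sum of outgoing flows = 7 + 2 + 9 + (-10) = 8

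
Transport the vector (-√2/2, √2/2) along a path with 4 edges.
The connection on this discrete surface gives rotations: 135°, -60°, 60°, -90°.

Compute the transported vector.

Total rotation: 135° + (-60°) + 60° + (-90°) = 45°. Final vector: (-1, 0)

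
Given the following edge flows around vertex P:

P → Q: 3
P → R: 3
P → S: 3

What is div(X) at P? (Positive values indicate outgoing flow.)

Divergence = sum of outgoing flows = 3 + 3 + 3 = 9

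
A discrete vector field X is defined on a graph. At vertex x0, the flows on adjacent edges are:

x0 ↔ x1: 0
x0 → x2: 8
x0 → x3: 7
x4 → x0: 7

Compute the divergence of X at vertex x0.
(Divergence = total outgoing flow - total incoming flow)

Divergence = sum of outgoing flows = 0 + 8 + 7 + (-7) = 8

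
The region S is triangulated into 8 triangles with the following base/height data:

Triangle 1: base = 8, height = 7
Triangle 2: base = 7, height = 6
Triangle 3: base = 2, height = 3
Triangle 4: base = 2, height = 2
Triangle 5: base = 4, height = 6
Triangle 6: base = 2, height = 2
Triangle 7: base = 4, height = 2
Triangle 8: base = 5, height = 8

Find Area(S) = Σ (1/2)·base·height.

(1/2)×8×7 + (1/2)×7×6 + (1/2)×2×3 + (1/2)×2×2 + (1/2)×4×6 + (1/2)×2×2 + (1/2)×4×2 + (1/2)×5×8 = 92.0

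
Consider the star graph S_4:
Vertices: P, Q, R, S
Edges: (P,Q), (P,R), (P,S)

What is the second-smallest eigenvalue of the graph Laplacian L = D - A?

The star S_4 is the complete bipartite graph K_{1,3} (one hub of degree 3, 3 leaves of degree 1). The Laplacian spectrum of K_{p,q} is 0, p (multiplicity q−1), q (multiplicity p−1), p+q. With p = 1, q = 3: 0 once, 1 with multiplicity 2, and 4 once. (Check: trace L = sum of degrees = 6 = 2·1 + 4.)
Laplacian eigenvalues: [0.0, 1.0, 1.0, 4.0]. Algebraic connectivity (smallest non-zero eigenvalue) = 1.0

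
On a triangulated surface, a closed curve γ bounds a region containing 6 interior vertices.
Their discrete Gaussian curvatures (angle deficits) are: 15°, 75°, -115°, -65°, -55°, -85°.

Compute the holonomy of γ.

Holonomy = total enclosed curvature = 15° + 75° + (-115°) + (-65°) + (-55°) + (-85°) = -230°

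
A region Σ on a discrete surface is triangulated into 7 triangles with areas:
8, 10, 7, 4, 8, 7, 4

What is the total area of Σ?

8 + 10 + 7 + 4 + 8 + 7 + 4 = 48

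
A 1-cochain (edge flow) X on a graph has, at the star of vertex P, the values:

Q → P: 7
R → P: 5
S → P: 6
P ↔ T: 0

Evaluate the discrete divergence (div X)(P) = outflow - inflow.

Divergence = sum of outgoing flows = (-7) + (-5) + (-6) + 0 = -18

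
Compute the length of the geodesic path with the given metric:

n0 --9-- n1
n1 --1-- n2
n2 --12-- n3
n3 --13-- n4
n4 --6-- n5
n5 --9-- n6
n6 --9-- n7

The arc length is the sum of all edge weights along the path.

Arc length = 9 + 1 + 12 + 13 + 6 + 9 + 9 = 59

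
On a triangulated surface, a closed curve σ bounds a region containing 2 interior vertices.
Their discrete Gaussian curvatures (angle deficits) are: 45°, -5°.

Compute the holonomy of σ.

Holonomy = total enclosed curvature = 45° + (-5°) = 40°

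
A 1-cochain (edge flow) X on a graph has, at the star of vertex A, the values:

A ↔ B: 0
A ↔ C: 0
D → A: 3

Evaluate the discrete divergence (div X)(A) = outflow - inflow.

Divergence = sum of outgoing flows = 0 + 0 + (-3) = -3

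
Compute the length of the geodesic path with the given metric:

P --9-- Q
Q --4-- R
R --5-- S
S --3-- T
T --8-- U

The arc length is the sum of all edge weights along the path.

Arc length = 9 + 4 + 5 + 3 + 8 = 29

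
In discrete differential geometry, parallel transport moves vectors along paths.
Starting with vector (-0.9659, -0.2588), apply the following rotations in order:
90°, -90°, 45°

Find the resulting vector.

Total rotation: 90° + (-90°) + 45° = 45°. Final vector: (-0.5000, -0.8660)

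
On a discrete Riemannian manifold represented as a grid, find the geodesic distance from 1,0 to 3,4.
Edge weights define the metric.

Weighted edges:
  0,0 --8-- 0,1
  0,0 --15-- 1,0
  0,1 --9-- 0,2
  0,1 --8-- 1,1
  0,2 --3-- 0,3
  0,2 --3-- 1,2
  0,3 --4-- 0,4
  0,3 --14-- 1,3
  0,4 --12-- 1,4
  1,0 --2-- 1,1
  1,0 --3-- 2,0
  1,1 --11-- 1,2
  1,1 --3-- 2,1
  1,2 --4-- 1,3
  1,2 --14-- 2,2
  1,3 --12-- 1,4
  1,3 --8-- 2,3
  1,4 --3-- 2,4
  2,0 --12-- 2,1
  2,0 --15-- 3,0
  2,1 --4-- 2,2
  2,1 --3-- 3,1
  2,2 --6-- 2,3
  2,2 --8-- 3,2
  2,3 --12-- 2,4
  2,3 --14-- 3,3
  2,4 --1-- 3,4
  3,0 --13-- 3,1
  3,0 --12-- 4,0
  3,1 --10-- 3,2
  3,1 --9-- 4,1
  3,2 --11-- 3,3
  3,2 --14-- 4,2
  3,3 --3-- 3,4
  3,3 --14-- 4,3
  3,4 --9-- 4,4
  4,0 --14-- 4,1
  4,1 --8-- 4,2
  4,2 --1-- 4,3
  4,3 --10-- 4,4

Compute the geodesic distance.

Shortest path: 1,0 → 1,1 → 2,1 → 2,2 → 2,3 → 2,4 → 3,4, total weight = 28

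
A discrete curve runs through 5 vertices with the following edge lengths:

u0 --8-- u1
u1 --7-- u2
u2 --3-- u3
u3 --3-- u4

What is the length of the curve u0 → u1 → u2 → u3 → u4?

Arc length = 8 + 7 + 3 + 3 = 21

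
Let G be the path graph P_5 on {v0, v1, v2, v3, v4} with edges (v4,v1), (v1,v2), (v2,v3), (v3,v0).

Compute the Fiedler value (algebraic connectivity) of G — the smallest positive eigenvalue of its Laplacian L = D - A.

The path graph P_n has Laplacian eigenvalues λ_k = 2 − 2cos(kπ/n), k = 0, 1, …, n−1. Here n = 5:
k=0: 2 − 2cos(0) = 0.0; k=1: 2 − 2cos(π/5) = 0.382; k=2: 2 − 2cos(2π/5) = 1.382; k=3: 2 − 2cos(3π/5) = 2.618; k=4: 2 − 2cos(4π/5) = 3.618.
Laplacian eigenvalues: [0.0, 0.382, 1.382, 2.618, 3.618]. Algebraic connectivity (smallest non-zero eigenvalue) = 0.382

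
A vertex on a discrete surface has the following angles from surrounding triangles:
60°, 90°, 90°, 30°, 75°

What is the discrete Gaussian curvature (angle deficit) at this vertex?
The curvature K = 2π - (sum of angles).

Sum of angles = 345°. K = 360° - 345° = 15° = π/12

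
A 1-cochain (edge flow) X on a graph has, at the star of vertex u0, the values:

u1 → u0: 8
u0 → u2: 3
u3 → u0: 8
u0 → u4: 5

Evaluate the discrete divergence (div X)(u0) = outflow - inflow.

Divergence = sum of outgoing flows = (-8) + 3 + (-8) + 5 = -8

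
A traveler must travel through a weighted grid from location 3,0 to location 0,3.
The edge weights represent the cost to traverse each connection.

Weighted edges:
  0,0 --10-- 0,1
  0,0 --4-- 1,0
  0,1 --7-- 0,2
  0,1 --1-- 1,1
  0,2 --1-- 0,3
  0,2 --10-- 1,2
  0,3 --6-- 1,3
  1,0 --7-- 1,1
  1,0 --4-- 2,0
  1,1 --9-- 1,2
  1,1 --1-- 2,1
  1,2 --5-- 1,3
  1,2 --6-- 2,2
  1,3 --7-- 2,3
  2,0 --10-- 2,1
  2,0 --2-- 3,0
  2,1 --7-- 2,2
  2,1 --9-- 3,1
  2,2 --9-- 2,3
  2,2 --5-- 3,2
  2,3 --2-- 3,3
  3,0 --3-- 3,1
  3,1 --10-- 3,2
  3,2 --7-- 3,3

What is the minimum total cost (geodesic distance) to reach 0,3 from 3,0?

Shortest path: 3,0 → 2,0 → 1,0 → 1,1 → 0,1 → 0,2 → 0,3, total weight = 22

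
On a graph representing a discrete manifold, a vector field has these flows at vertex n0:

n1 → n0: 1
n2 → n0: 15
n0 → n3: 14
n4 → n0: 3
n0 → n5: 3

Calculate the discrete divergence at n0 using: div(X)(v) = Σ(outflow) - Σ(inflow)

Divergence = sum of outgoing flows = (-1) + (-15) + 14 + (-3) + 3 = -2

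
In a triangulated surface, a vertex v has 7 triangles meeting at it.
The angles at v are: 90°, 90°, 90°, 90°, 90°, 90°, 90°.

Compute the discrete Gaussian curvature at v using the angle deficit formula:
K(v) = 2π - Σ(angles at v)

Sum of angles = 630°. K = 360° - 630° = -270°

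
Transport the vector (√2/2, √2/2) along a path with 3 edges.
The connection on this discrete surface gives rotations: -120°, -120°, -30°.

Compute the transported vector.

Total rotation: (-120°) + (-120°) + (-30°) = -270° ≡ 90° (mod 360°). Final vector: (-0.7071, 0.7071)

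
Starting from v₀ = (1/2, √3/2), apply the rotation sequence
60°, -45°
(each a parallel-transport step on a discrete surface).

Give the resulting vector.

Total rotation: 60° + (-45°) = 15°. Final vector: (0.2588, 0.9659)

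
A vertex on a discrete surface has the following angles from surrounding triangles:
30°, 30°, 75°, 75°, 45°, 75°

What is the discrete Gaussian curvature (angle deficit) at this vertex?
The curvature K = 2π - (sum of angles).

Sum of angles = 330°. K = 360° - 330° = 30° = π/6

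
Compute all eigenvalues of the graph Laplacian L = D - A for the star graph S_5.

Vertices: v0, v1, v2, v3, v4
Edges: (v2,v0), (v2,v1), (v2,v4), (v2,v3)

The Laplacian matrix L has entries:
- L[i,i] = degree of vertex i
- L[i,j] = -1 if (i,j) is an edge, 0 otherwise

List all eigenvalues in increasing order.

The star S_5 is the complete bipartite graph K_{1,4} (one hub of degree 4, 4 leaves of degree 1). The Laplacian spectrum of K_{p,q} is 0, p (multiplicity q−1), q (multiplicity p−1), p+q. With p = 1, q = 4: 0 once, 1 with multiplicity 3, and 5 once. (Check: trace L = sum of degrees = 8 = 3·1 + 5.)
Laplacian eigenvalues (increasing order): [0.0, 1.0, 1.0, 1.0, 5.0]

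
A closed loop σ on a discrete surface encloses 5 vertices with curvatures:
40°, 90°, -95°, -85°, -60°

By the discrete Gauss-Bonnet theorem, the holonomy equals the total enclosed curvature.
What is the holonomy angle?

Holonomy = total enclosed curvature = 40° + 90° + (-95°) + (-85°) + (-60°) = -110°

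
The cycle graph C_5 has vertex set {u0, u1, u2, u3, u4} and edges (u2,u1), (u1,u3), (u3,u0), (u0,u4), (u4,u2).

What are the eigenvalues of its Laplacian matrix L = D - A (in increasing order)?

The cycle graph C_n has Laplacian eigenvalues λ_k = 2 − 2cos(2πk/n), k = 0, 1, …, n−1. Here n = 5:
k=0: 2 − 2cos(0) = 0.0; k=1: 2 − 2cos(2π/5) = 1.382; k=2: 2 − 2cos(4π/5) = 3.618; k=3: 2 − 2cos(6π/5) = 3.618; k=4: 2 − 2cos(8π/5) = 1.382.
Laplacian eigenvalues (increasing order): [0.0, 1.382, 1.382, 3.618, 3.618]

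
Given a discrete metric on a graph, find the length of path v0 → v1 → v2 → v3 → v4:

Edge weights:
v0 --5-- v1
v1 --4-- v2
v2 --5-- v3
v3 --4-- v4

Arc length = 5 + 4 + 5 + 4 = 18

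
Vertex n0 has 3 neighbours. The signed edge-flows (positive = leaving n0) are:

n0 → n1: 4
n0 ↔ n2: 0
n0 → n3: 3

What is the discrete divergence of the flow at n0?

Divergence = sum of outgoing flows = 4 + 0 + 3 = 7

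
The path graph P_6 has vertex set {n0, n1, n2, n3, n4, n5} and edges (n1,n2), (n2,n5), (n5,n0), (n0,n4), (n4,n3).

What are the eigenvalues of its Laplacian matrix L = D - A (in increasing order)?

The path graph P_n has Laplacian eigenvalues λ_k = 2 − 2cos(kπ/n), k = 0, 1, …, n−1. Here n = 6:
k=0: 2 − 2cos(0) = 0.0; k=1: 2 − 2cos(π/6) = 0.2679; k=2: 2 − 2cos(π/3) = 1.0; k=3: 2 − 2cos(π/2) = 2.0; k=4: 2 − 2cos(2π/3) = 3.0; k=5: 2 − 2cos(5π/6) = 3.7321.
Laplacian eigenvalues (increasing order): [0.0, 0.2679, 1.0, 2.0, 3.0, 3.7321]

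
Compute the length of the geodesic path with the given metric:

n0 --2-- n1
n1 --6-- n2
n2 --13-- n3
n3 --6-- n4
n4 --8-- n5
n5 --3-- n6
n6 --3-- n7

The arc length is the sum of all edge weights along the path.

Arc length = 2 + 6 + 13 + 6 + 8 + 3 + 3 = 41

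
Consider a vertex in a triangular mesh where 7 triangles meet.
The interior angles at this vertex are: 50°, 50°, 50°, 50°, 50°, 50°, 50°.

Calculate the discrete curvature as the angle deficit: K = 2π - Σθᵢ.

Sum of angles = 350°. K = 360° - 350° = 10°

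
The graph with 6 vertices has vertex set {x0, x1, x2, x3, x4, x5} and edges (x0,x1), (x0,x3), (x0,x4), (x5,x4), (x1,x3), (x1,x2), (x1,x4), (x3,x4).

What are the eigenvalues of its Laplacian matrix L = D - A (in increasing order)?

Degrees: deg(x0) = 3, deg(x1) = 4, deg(x2) = 1, deg(x3) = 3, deg(x4) = 4, deg(x5) = 1.
L = D − A with rows/columns ordered (x0, x1, x2, x3, x4, x5):
  [ 3, -1,  0, -1, -1,  0]
  [-1,  4, -1, -1, -1,  0]
  [ 0, -1,  1,  0,  0,  0]
  [-1, -1,  0,  3, -1,  0]
  [-1, -1,  0, -1,  4, -1]
  [ 0,  0,  0,  0, -1,  1]
Characteristic polynomial: det(λI − L) = λ(λ² − 6λ + 4)(λ² − 6λ + 6)(λ − 4).
Roots: λ = 0; (λ² − 6λ + 4) = 0 ⇒ λ = 3 ± √5 ≈ 0.7639, 5.2361; (λ² − 6λ + 6) = 0 ⇒ λ = 3 ± √3 ≈ 1.2679, 4.7321; (λ − 4) = 0 ⇒ λ = 4.
(Check: the roots sum (with multiplicity) to 16, matching trace L = Σdeg = 2·8 = 16.)
Laplacian eigenvalues (increasing order): [0.0, 0.7639, 1.2679, 4.0, 4.7321, 5.2361]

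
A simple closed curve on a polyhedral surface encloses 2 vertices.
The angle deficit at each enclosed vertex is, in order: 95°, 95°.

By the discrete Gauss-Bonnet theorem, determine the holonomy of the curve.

Holonomy = total enclosed curvature = 95° + 95° = 190°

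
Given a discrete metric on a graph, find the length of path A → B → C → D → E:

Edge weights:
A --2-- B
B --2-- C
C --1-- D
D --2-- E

Arc length = 2 + 2 + 1 + 2 = 7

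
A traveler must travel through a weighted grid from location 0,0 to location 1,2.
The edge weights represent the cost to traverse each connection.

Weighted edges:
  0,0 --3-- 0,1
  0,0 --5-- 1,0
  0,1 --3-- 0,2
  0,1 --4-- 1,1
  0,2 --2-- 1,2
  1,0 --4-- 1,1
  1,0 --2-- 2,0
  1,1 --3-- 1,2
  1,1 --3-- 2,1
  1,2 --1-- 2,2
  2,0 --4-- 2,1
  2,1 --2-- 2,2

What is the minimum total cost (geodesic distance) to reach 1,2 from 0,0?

Shortest path: 0,0 → 0,1 → 0,2 → 1,2, total weight = 8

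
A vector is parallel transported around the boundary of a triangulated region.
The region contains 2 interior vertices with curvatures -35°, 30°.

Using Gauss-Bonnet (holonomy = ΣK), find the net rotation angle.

Holonomy = total enclosed curvature = (-35°) + 30° = -5°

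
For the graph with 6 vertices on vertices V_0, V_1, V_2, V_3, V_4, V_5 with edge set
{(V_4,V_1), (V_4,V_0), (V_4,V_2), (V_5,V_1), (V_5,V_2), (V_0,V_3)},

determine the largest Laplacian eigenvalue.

Degrees: deg(V_0) = 2, deg(V_1) = 2, deg(V_2) = 2, deg(V_3) = 1, deg(V_4) = 3, deg(V_5) = 2.
L = D − A with rows/columns ordered (V_0, V_1, V_2, V_3, V_4, V_5):
  [ 2,  0,  0, -1, -1,  0]
  [ 0,  2,  0,  0, -1, -1]
  [ 0,  0,  2,  0, -1, -1]
  [-1,  0,  0,  1,  0,  0]
  [-1, -1, -1,  0,  3,  0]
  [ 0, -1, -1,  0,  0,  2]
Characteristic polynomial: det(λI − L) = λ(λ² − 5λ + 2)(λ − 2)²(λ − 3).
Roots: λ = 0; (λ² − 5λ + 2) = 0 ⇒ λ = (5 ± √17)/2 ≈ 0.4384, 4.5616; (λ − 2) = 0 ⇒ λ = 2 (multiplicity 2); (λ − 3) = 0 ⇒ λ = 3.
(Check: the roots sum (with multiplicity) to 12, matching trace L = Σdeg = 2·6 = 12.)
Laplacian eigenvalues: [0.0, 0.4384, 2.0, 2.0, 3.0, 4.5616]. Largest eigenvalue (spectral radius) = 4.5616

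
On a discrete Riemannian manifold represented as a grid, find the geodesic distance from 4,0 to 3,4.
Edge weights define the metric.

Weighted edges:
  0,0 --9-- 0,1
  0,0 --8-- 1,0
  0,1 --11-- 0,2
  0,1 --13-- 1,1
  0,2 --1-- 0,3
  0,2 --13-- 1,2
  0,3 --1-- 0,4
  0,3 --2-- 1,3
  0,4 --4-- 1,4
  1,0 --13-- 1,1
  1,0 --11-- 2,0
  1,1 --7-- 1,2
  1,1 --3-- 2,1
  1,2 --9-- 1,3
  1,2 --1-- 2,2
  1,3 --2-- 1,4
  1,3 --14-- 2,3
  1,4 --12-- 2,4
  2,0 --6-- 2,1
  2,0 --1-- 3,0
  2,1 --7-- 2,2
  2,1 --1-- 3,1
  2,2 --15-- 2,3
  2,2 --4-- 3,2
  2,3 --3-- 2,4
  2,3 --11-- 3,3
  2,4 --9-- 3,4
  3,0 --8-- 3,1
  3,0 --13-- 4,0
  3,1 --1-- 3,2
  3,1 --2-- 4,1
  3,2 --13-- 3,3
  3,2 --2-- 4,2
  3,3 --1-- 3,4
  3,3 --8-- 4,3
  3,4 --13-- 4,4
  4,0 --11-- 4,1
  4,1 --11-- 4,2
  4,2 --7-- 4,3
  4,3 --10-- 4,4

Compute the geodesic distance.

Shortest path: 4,0 → 4,1 → 3,1 → 3,2 → 3,3 → 3,4, total weight = 28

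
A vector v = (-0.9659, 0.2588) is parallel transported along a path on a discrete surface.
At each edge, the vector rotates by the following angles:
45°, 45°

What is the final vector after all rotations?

Total rotation: 45° + 45° = 90°. Final vector: (-0.2588, -0.9659)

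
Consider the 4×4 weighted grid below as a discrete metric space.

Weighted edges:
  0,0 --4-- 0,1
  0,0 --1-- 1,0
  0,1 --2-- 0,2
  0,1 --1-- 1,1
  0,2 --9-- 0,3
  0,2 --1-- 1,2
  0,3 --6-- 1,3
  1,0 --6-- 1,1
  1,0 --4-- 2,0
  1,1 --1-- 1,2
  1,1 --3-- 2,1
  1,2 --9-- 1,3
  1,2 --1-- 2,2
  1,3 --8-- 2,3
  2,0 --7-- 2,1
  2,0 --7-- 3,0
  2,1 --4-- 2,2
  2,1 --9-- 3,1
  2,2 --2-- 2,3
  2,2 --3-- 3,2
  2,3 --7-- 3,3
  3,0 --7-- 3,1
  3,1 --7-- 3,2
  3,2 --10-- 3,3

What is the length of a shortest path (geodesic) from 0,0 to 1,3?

Shortest path: 0,0 → 0,1 → 1,1 → 1,2 → 1,3, total weight = 15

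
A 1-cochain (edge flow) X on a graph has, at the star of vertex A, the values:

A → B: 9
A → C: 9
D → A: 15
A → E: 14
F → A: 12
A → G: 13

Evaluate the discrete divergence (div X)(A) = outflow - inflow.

Divergence = sum of outgoing flows = 9 + 9 + (-15) + 14 + (-12) + 13 = 18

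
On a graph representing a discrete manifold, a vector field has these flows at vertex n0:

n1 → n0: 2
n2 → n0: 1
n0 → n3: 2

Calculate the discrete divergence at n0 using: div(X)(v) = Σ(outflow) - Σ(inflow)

Divergence = sum of outgoing flows = (-2) + (-1) + 2 = -1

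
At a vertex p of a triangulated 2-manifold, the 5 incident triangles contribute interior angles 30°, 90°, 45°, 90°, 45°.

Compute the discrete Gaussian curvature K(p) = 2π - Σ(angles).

Sum of angles = 300°. K = 360° - 300° = 60° = π/3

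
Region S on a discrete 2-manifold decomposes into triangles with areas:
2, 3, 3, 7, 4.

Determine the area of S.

2 + 3 + 3 + 7 + 4 = 19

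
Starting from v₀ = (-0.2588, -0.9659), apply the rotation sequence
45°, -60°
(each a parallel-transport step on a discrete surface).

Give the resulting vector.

Total rotation: 45° + (-60°) = -15°. Final vector: (-0.5000, -0.8660)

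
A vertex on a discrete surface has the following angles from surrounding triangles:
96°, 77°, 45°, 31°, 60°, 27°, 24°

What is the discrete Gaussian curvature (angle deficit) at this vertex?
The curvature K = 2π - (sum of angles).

Sum of angles = 360°. K = 360° - 360° = 0° = 0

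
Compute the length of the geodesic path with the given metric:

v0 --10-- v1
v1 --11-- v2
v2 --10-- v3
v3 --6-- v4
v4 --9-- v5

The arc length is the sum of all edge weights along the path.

Arc length = 10 + 11 + 10 + 6 + 9 = 46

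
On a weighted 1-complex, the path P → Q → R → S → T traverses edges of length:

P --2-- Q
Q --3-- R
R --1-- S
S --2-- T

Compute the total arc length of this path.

Arc length = 2 + 3 + 1 + 2 = 8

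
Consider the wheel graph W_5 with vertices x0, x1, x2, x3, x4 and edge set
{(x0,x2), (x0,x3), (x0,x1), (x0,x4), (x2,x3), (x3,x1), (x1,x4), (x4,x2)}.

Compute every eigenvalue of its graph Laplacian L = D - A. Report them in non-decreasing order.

The wheel W_5 is the join K_1 ∨ C_4 (a hub joined to every vertex of a cycle of length 4). For a join G ∨ H (G on p vertices, H on q vertices) the Laplacian spectrum is 0, p+q, the eigenvalues of L(G) other than one 0 each shifted by +q, and the eigenvalues of L(H) other than one 0 each shifted by +p. With G = K_1 (p = 1, nothing left after dropping its 0) and H = C_4 (q = 4, eigenvalues 2 − 2cos(2πk/4), k = 0, …, 3; drop k = 0), the spectrum of W_5 is 0, 5, and 1 + (2 − 2cos(2πk/4)) = 3 − 2cos(2πk/4) for k = 1, …, 3:
k=1: 3 − 2cos(π/2) = 3.0; k=2: 3 − 2cos(π) = 5.0; k=3: 3 − 2cos(3π/2) = 3.0.
Laplacian eigenvalues (increasing order): [0.0, 3.0, 3.0, 5.0, 5.0]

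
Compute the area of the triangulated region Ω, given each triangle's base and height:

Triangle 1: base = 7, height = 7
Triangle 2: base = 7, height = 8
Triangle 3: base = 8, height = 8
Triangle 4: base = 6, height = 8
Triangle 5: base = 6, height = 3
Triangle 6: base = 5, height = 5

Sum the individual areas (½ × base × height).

(1/2)×7×7 + (1/2)×7×8 + (1/2)×8×8 + (1/2)×6×8 + (1/2)×6×3 + (1/2)×5×5 = 130.0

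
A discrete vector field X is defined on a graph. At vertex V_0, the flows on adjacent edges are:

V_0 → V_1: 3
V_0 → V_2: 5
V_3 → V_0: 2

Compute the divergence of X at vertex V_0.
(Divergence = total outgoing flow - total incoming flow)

Divergence = sum of outgoing flows = 3 + 5 + (-2) = 6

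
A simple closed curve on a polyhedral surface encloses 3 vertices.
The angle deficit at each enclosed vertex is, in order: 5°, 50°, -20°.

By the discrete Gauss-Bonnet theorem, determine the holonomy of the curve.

Holonomy = total enclosed curvature = 5° + 50° + (-20°) = 35°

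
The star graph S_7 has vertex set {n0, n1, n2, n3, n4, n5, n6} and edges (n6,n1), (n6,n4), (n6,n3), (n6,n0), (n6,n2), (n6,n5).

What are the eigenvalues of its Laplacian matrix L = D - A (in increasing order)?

The star S_7 is the complete bipartite graph K_{1,6} (one hub of degree 6, 6 leaves of degree 1). The Laplacian spectrum of K_{p,q} is 0, p (multiplicity q−1), q (multiplicity p−1), p+q. With p = 1, q = 6: 0 once, 1 with multiplicity 5, and 7 once. (Check: trace L = sum of degrees = 12 = 5·1 + 7.)
Laplacian eigenvalues (increasing order): [0.0, 1.0, 1.0, 1.0, 1.0, 1.0, 7.0]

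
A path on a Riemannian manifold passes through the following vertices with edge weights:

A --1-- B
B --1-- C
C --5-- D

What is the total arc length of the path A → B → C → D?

Arc length = 1 + 1 + 5 = 7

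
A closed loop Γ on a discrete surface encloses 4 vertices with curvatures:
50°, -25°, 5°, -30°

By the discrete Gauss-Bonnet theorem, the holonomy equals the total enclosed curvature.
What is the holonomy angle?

Holonomy = total enclosed curvature = 50° + (-25°) + 5° + (-30°) = 0°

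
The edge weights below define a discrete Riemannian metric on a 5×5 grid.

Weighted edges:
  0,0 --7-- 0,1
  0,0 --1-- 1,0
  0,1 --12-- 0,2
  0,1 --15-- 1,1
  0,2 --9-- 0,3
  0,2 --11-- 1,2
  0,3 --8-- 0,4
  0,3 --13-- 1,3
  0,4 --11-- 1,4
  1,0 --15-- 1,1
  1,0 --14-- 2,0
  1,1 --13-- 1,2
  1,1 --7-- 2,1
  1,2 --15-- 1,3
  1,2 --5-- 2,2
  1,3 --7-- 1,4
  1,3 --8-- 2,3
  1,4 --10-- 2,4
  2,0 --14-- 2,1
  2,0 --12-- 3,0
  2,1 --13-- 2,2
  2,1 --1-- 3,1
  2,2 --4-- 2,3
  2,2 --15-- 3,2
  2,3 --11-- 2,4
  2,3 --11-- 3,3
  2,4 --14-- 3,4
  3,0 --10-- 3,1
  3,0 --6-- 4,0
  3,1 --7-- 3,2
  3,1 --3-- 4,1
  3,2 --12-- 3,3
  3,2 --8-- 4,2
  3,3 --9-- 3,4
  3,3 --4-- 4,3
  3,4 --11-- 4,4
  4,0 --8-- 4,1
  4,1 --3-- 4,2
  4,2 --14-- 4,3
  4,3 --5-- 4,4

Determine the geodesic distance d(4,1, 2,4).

Shortest path: 4,1 → 3,1 → 2,1 → 2,2 → 2,3 → 2,4, total weight = 32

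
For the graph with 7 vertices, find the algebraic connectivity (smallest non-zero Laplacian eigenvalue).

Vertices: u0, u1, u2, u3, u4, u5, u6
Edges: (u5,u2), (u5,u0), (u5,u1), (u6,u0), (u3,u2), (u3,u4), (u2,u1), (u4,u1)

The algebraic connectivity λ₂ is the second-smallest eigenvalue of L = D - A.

Degrees: deg(u0) = 2, deg(u1) = 3, deg(u2) = 3, deg(u3) = 2, deg(u4) = 2, deg(u5) = 3, deg(u6) = 1.
L = D − A with rows/columns ordered (u0, u1, u2, u3, u4, u5, u6):
  [ 2,  0,  0,  0,  0, -1, -1]
  [ 0,  3, -1,  0, -1, -1,  0]
  [ 0, -1,  3, -1,  0, -1,  0]
  [ 0,  0, -1,  2, -1,  0,  0]
  [ 0, -1,  0, -1,  2,  0,  0]
  [-1, -1, -1,  0,  0,  3,  0]
  [-1,  0,  0,  0,  0,  0,  1]
Characteristic polynomial: det(λI − L) = λ(λ² − 3λ + 1)(λ² − 6λ + 7)(λ² − 7λ + 11).
Roots: λ = 0; (λ² − 3λ + 1) = 0 ⇒ λ = (3 ± √5)/2 ≈ 0.382, 2.618; (λ² − 6λ + 7) = 0 ⇒ λ = 3 ± √2 ≈ 1.5858, 4.4142; (λ² − 7λ + 11) = 0 ⇒ λ = (7 ± √5)/2 ≈ 2.382, 4.618.
(Check: the roots sum (with multiplicity) to 16, matching trace L = Σdeg = 2·8 = 16.)
Laplacian eigenvalues: [0.0, 0.382, 1.5858, 2.382, 2.618, 4.4142, 4.618]. Algebraic connectivity (smallest non-zero eigenvalue) = 0.382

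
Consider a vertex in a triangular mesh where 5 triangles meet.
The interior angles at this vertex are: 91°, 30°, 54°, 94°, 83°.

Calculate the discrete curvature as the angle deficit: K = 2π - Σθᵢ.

Sum of angles = 352°. K = 360° - 352° = 8° = 2π/45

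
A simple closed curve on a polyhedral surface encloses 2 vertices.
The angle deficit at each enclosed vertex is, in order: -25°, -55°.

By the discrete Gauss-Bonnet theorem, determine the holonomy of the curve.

Holonomy = total enclosed curvature = (-25°) + (-55°) = -80°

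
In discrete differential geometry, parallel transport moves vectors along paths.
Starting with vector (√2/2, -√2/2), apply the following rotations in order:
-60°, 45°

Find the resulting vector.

Total rotation: (-60°) + 45° = -15°. Final vector: (0.5000, -0.8660)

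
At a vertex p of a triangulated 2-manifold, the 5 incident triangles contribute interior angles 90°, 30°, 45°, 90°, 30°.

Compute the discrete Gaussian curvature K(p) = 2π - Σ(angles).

Sum of angles = 285°. K = 360° - 285° = 75° = 5π/12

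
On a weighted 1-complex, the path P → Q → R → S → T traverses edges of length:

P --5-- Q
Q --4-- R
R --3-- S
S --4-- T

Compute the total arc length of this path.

Arc length = 5 + 4 + 3 + 4 = 16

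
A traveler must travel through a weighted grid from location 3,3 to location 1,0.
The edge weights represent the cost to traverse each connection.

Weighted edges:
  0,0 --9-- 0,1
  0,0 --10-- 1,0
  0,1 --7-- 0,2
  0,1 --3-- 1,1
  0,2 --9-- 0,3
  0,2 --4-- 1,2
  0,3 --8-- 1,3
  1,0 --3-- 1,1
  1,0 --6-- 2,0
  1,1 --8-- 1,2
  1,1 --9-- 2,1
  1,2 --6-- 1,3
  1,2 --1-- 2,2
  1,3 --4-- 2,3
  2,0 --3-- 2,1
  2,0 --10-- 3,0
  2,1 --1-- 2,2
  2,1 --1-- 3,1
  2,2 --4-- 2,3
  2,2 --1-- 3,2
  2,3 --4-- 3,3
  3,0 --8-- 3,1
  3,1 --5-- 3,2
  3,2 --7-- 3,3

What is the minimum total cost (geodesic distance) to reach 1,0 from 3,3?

Shortest path: 3,3 → 2,3 → 2,2 → 2,1 → 2,0 → 1,0, total weight = 18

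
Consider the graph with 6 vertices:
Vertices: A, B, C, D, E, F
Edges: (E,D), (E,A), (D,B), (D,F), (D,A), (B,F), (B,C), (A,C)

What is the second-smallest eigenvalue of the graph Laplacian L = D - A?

Degrees: deg(A) = 3, deg(B) = 3, deg(C) = 2, deg(D) = 4, deg(E) = 2, deg(F) = 2.
L = D − A with rows/columns ordered (A, B, C, D, E, F):
  [ 3,  0, -1, -1, -1,  0]
  [ 0,  3, -1, -1,  0, -1]
  [-1, -1,  2,  0,  0,  0]
  [-1, -1,  0,  4, -1, -1]
  [-1,  0,  0, -1,  2,  0]
  [ 0, -1,  0, -1,  0,  2]
Characteristic polynomial: det(λI − L) = λ(λ² − 5λ + 5)(λ² − 7λ + 9)(λ − 4).
Roots: λ = 0; (λ² − 5λ + 5) = 0 ⇒ λ = (5 ± √5)/2 ≈ 1.382, 3.618; (λ² − 7λ + 9) = 0 ⇒ λ = (7 ± √13)/2 ≈ 1.6972, 5.3028; (λ − 4) = 0 ⇒ λ = 4.
(Check: the roots sum (with multiplicity) to 16, matching trace L = Σdeg = 2·8 = 16.)
Laplacian eigenvalues: [0.0, 1.382, 1.6972, 3.618, 4.0, 5.3028]. Algebraic connectivity (smallest non-zero eigenvalue) = 1.382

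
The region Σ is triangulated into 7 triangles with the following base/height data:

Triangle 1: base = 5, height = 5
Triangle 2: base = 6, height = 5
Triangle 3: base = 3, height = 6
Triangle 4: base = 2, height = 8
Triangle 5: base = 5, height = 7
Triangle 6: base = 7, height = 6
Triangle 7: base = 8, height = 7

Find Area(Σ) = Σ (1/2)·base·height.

(1/2)×5×5 + (1/2)×6×5 + (1/2)×3×6 + (1/2)×2×8 + (1/2)×5×7 + (1/2)×7×6 + (1/2)×8×7 = 111.0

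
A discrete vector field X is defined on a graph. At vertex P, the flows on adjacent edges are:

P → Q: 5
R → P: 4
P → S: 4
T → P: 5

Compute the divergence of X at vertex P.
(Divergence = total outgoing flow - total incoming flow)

Divergence = sum of outgoing flows = 5 + (-4) + 4 + (-5) = 0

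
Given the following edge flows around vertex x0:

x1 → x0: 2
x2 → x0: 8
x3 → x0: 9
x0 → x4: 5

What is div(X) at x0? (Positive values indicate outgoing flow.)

Divergence = sum of outgoing flows = (-2) + (-8) + (-9) + 5 = -14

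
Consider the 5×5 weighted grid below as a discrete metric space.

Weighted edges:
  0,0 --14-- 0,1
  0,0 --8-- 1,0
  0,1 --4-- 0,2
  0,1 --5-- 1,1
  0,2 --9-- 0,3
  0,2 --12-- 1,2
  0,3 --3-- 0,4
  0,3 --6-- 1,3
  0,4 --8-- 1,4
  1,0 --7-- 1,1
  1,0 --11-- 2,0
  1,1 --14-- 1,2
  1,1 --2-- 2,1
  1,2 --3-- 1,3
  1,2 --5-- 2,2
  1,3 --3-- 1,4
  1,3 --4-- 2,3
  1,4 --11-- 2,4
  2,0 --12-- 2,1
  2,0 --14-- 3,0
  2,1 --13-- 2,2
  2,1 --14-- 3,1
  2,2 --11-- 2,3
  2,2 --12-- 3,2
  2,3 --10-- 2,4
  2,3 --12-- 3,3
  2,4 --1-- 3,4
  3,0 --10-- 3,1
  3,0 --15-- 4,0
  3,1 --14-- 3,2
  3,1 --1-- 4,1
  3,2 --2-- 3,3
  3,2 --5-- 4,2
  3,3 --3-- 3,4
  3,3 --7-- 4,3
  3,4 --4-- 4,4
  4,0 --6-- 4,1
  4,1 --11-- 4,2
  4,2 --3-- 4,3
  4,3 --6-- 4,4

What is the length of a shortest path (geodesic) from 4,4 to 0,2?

Shortest path: 4,4 → 3,4 → 2,4 → 2,3 → 1,3 → 1,2 → 0,2, total weight = 34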